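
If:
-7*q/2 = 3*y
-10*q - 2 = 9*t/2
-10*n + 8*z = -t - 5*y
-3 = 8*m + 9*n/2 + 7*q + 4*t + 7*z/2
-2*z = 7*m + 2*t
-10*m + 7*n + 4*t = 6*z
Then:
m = 88868/751767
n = -56868/250589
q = -53368/250589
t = 21668/751767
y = 186788/751767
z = -110902/250589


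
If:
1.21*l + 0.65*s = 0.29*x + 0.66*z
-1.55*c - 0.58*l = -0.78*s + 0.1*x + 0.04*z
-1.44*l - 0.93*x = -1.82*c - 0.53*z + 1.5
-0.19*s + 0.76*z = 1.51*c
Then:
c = 0.369433740300081*z + 0.0298662667626379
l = 0.206957592919639*z - 0.1787241799172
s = 1.06397395866778*z - 0.237358225324122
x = 0.972419864023513*z - 1.27772104882928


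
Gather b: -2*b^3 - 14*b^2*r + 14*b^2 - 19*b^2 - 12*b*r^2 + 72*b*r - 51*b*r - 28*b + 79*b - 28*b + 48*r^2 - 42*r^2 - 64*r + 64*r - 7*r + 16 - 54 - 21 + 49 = -2*b^3 + b^2*(-14*r - 5) + b*(-12*r^2 + 21*r + 23) + 6*r^2 - 7*r - 10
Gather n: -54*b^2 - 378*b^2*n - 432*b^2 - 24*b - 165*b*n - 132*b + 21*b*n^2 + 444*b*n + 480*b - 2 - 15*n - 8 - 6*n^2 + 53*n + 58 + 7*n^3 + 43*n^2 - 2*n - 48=-486*b^2 + 324*b + 7*n^3 + n^2*(21*b + 37) + n*(-378*b^2 + 279*b + 36)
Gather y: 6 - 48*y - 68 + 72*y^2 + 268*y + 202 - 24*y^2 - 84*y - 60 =48*y^2 + 136*y + 80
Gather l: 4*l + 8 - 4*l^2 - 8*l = -4*l^2 - 4*l + 8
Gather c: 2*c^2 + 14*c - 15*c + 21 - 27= 2*c^2 - c - 6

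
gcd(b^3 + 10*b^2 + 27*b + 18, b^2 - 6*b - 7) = b + 1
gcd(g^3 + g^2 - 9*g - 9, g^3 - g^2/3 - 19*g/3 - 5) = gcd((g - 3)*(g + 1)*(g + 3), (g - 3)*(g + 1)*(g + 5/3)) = g^2 - 2*g - 3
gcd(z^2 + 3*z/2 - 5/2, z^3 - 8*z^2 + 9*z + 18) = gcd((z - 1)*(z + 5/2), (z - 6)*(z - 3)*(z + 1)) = 1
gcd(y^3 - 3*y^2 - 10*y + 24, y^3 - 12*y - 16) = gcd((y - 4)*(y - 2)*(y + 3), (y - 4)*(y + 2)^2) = y - 4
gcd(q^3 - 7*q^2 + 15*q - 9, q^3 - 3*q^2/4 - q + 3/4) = q - 1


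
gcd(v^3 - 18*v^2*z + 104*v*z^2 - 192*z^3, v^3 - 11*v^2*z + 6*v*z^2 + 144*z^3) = v^2 - 14*v*z + 48*z^2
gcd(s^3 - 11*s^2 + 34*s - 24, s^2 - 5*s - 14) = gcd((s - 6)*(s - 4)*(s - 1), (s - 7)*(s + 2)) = 1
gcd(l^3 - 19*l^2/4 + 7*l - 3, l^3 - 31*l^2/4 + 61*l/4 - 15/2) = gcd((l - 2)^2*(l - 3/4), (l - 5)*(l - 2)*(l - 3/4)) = l^2 - 11*l/4 + 3/2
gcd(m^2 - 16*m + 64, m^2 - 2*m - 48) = m - 8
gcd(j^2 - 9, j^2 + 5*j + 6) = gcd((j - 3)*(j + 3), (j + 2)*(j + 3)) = j + 3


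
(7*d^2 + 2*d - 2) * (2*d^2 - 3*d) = 14*d^4 - 17*d^3 - 10*d^2 + 6*d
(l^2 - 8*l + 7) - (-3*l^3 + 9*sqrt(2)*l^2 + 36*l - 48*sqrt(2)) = 3*l^3 - 9*sqrt(2)*l^2 + l^2 - 44*l + 7 + 48*sqrt(2)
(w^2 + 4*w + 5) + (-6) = w^2 + 4*w - 1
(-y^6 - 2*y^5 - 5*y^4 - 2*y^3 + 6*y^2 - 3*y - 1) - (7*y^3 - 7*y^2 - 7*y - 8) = -y^6 - 2*y^5 - 5*y^4 - 9*y^3 + 13*y^2 + 4*y + 7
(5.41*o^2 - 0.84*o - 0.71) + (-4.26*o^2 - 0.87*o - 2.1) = 1.15*o^2 - 1.71*o - 2.81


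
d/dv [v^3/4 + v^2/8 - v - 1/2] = 3*v^2/4 + v/4 - 1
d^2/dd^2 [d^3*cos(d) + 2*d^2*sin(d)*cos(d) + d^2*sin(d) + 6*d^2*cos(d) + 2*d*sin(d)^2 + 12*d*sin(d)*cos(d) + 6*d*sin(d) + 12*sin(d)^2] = -d^3*cos(d) - 7*d^2*sin(d) - 4*d^2*sin(2*d) - 6*d^2*cos(d) - 30*d*sin(d) - 24*d*sin(2*d) + 10*d*cos(d) + 12*d*cos(2*d) + 2*sin(d) + 6*sin(2*d) + 24*cos(d) + 48*cos(2*d)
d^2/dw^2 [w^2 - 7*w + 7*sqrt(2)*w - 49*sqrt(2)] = 2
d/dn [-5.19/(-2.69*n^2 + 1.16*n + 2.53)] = (6.0204 - 27.9222*n)/(-2.69*n^2 + 1.16*n + 2.53)^2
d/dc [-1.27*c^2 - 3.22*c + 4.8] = -2.54*c - 3.22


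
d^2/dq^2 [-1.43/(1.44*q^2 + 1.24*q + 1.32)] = (5.930496*q^2 + 5.106816*q - 1.43*(2.88*q + 1.24)*(5.76*q + 2.48) + 5.436288)/(1.44*q^2 + 1.24*q + 1.32)^3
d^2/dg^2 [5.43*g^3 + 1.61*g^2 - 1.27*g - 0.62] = 32.58*g + 3.22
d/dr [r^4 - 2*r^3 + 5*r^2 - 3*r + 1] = 4*r^3 - 6*r^2 + 10*r - 3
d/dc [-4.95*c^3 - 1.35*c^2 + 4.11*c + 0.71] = -14.85*c^2 - 2.7*c + 4.11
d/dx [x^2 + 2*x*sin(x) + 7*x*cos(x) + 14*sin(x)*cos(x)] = -7*x*sin(x) + 2*x*cos(x) + 2*x + 2*sin(x) + 7*cos(x) + 14*cos(2*x)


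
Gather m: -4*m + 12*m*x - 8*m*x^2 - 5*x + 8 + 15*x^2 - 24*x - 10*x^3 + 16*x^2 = m*(-8*x^2 + 12*x - 4) - 10*x^3 + 31*x^2 - 29*x + 8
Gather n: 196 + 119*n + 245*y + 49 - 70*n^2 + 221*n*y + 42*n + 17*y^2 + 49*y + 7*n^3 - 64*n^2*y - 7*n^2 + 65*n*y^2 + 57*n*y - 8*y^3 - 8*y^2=7*n^3 + n^2*(-64*y - 77) + n*(65*y^2 + 278*y + 161) - 8*y^3 + 9*y^2 + 294*y + 245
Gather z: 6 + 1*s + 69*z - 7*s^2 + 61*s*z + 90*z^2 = -7*s^2 + s + 90*z^2 + z*(61*s + 69) + 6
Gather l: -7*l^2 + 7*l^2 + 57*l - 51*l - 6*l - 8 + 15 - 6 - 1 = 0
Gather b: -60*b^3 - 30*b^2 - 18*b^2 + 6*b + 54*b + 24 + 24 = -60*b^3 - 48*b^2 + 60*b + 48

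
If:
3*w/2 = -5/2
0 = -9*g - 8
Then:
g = -8/9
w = -5/3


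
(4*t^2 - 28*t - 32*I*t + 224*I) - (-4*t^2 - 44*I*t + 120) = 8*t^2 - 28*t + 12*I*t - 120 + 224*I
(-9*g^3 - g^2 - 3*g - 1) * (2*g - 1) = -18*g^4 + 7*g^3 - 5*g^2 + g + 1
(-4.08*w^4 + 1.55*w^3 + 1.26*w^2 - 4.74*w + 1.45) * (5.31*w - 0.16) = -21.6648*w^5 + 8.8833*w^4 + 6.4426*w^3 - 25.371*w^2 + 8.4579*w - 0.232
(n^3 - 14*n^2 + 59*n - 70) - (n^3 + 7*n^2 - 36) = -21*n^2 + 59*n - 34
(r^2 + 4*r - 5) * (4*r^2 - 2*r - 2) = 4*r^4 + 14*r^3 - 30*r^2 + 2*r + 10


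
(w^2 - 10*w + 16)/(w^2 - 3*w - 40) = (w - 2)/(w + 5)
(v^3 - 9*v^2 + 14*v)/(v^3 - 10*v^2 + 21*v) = (v - 2)/(v - 3)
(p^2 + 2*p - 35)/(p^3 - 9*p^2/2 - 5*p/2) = 2*(p + 7)/(p*(2*p + 1))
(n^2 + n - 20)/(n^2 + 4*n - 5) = (n - 4)/(n - 1)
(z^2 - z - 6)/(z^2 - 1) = (z^2 - z - 6)/(z^2 - 1)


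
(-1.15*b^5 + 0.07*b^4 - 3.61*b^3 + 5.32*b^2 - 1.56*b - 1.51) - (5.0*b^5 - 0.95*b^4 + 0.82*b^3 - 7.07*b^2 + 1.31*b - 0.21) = -6.15*b^5 + 1.02*b^4 - 4.43*b^3 + 12.39*b^2 - 2.87*b - 1.3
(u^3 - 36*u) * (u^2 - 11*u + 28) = u^5 - 11*u^4 - 8*u^3 + 396*u^2 - 1008*u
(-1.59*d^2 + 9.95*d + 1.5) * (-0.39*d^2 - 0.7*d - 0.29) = 0.6201*d^4 - 2.7675*d^3 - 7.0889*d^2 - 3.9355*d - 0.435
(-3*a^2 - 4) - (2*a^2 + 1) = -5*a^2 - 5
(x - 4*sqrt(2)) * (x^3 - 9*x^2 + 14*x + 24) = x^4 - 9*x^3 - 4*sqrt(2)*x^3 + 14*x^2 + 36*sqrt(2)*x^2 - 56*sqrt(2)*x + 24*x - 96*sqrt(2)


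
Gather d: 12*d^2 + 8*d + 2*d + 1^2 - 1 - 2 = 12*d^2 + 10*d - 2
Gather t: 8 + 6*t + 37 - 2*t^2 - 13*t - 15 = -2*t^2 - 7*t + 30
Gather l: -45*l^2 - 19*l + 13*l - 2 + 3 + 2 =-45*l^2 - 6*l + 3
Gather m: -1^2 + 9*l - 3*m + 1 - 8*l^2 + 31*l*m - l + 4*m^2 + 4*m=-8*l^2 + 8*l + 4*m^2 + m*(31*l + 1)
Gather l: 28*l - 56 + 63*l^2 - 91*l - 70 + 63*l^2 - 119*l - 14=126*l^2 - 182*l - 140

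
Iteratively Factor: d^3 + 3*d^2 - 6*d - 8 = (d + 4)*(d^2 - d - 2) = (d - 2)*(d + 4)*(d + 1)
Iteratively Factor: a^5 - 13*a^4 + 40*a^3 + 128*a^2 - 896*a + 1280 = (a - 4)*(a^4 - 9*a^3 + 4*a^2 + 144*a - 320) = (a - 5)*(a - 4)*(a^3 - 4*a^2 - 16*a + 64) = (a - 5)*(a - 4)*(a + 4)*(a^2 - 8*a + 16) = (a - 5)*(a - 4)^2*(a + 4)*(a - 4)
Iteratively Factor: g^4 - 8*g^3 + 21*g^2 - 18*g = (g - 3)*(g^3 - 5*g^2 + 6*g) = g*(g - 3)*(g^2 - 5*g + 6) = g*(g - 3)*(g - 2)*(g - 3)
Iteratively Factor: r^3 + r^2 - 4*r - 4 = (r + 1)*(r^2 - 4) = (r - 2)*(r + 1)*(r + 2)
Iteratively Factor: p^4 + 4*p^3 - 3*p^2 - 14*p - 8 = (p - 2)*(p^3 + 6*p^2 + 9*p + 4) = (p - 2)*(p + 1)*(p^2 + 5*p + 4) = (p - 2)*(p + 1)*(p + 4)*(p + 1)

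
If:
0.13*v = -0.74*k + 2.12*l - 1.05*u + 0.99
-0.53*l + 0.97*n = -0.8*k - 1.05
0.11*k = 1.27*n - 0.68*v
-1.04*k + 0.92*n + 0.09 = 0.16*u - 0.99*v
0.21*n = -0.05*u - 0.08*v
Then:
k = -0.86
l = 0.15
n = -0.29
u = 1.90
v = -0.41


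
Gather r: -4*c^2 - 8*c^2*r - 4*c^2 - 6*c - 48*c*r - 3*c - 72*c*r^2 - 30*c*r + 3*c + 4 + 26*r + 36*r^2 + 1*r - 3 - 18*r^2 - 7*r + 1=-8*c^2 - 6*c + r^2*(18 - 72*c) + r*(-8*c^2 - 78*c + 20) + 2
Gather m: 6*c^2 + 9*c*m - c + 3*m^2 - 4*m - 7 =6*c^2 - c + 3*m^2 + m*(9*c - 4) - 7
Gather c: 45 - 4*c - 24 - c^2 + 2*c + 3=-c^2 - 2*c + 24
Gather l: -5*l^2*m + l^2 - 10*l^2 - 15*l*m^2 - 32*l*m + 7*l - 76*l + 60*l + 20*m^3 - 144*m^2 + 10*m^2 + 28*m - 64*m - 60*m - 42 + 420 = l^2*(-5*m - 9) + l*(-15*m^2 - 32*m - 9) + 20*m^3 - 134*m^2 - 96*m + 378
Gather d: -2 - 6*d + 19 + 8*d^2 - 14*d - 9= 8*d^2 - 20*d + 8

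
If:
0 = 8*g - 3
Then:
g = 3/8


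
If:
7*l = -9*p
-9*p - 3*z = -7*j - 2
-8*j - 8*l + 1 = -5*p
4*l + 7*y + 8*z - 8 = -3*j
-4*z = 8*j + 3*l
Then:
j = -41/100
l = 9/25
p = -7/25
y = 339/700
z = 11/20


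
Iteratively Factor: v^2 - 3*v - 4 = (v + 1)*(v - 4)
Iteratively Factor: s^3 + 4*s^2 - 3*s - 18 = (s + 3)*(s^2 + s - 6) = (s + 3)^2*(s - 2)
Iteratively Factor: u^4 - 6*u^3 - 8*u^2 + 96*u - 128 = (u + 4)*(u^3 - 10*u^2 + 32*u - 32) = (u - 2)*(u + 4)*(u^2 - 8*u + 16) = (u - 4)*(u - 2)*(u + 4)*(u - 4)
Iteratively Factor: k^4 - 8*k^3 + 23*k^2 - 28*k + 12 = (k - 3)*(k^3 - 5*k^2 + 8*k - 4) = (k - 3)*(k - 1)*(k^2 - 4*k + 4) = (k - 3)*(k - 2)*(k - 1)*(k - 2)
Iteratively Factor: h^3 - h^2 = (h)*(h^2 - h) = h*(h - 1)*(h)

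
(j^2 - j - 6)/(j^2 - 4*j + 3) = (j + 2)/(j - 1)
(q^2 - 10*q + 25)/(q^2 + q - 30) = (q - 5)/(q + 6)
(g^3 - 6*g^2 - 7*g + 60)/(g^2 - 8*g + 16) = (g^2 - 2*g - 15)/(g - 4)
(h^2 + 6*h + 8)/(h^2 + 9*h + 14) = (h + 4)/(h + 7)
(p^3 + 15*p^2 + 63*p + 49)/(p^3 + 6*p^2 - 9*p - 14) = (p + 7)/(p - 2)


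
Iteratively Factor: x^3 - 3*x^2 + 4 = (x - 2)*(x^2 - x - 2) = (x - 2)^2*(x + 1)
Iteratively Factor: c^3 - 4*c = (c)*(c^2 - 4) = c*(c + 2)*(c - 2)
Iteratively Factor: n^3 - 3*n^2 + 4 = (n - 2)*(n^2 - n - 2) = (n - 2)*(n + 1)*(n - 2)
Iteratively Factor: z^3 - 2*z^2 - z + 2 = (z - 2)*(z^2 - 1) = (z - 2)*(z - 1)*(z + 1)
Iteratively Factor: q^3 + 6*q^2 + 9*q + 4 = (q + 1)*(q^2 + 5*q + 4) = (q + 1)*(q + 4)*(q + 1)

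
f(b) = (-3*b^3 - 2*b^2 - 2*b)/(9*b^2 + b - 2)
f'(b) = (-18*b - 1)*(-3*b^3 - 2*b^2 - 2*b)/(9*b^2 + b - 2)^2 + (-9*b^2 - 4*b - 2)/(9*b^2 + b - 2)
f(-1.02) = 0.50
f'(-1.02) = 0.21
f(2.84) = -1.23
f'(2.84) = -0.30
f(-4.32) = 1.32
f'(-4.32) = -0.32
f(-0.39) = -0.64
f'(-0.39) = 5.55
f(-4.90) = 1.50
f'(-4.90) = -0.32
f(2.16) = -1.04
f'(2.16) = -0.26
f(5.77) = -2.16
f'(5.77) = -0.32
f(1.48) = -0.89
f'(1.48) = -0.16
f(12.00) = -4.21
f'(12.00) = -0.33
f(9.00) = -3.22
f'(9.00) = -0.33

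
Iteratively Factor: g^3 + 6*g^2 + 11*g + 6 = (g + 1)*(g^2 + 5*g + 6) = (g + 1)*(g + 3)*(g + 2)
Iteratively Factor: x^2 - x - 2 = (x - 2)*(x + 1)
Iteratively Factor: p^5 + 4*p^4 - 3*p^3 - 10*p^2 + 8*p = (p - 1)*(p^4 + 5*p^3 + 2*p^2 - 8*p) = (p - 1)*(p + 2)*(p^3 + 3*p^2 - 4*p) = (p - 1)^2*(p + 2)*(p^2 + 4*p) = p*(p - 1)^2*(p + 2)*(p + 4)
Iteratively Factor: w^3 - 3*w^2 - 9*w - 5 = (w + 1)*(w^2 - 4*w - 5) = (w - 5)*(w + 1)*(w + 1)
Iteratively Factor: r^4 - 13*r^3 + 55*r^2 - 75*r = (r - 3)*(r^3 - 10*r^2 + 25*r) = r*(r - 3)*(r^2 - 10*r + 25) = r*(r - 5)*(r - 3)*(r - 5)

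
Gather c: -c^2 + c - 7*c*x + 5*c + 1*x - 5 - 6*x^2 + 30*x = -c^2 + c*(6 - 7*x) - 6*x^2 + 31*x - 5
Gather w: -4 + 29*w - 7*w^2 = -7*w^2 + 29*w - 4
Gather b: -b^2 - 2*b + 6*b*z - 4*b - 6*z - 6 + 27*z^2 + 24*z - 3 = -b^2 + b*(6*z - 6) + 27*z^2 + 18*z - 9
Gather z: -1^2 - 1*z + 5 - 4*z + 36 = 40 - 5*z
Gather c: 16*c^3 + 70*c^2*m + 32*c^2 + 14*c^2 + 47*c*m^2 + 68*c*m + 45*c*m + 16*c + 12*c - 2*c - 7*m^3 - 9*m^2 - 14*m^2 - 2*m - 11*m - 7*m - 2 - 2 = 16*c^3 + c^2*(70*m + 46) + c*(47*m^2 + 113*m + 26) - 7*m^3 - 23*m^2 - 20*m - 4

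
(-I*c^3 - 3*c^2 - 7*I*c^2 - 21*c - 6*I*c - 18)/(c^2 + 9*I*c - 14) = (-I*c^3 + c^2*(-3 - 7*I) + c*(-21 - 6*I) - 18)/(c^2 + 9*I*c - 14)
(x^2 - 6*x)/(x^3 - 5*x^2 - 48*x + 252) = x/(x^2 + x - 42)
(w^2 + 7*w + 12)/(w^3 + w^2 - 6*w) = (w + 4)/(w*(w - 2))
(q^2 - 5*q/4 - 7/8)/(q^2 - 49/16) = 2*(2*q + 1)/(4*q + 7)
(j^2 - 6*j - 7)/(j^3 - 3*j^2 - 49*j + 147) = (j + 1)/(j^2 + 4*j - 21)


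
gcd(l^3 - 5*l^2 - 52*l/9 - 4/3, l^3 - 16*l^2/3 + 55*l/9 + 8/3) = l + 1/3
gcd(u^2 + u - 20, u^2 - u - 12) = u - 4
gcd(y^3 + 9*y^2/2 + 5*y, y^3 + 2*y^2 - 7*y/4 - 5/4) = y + 5/2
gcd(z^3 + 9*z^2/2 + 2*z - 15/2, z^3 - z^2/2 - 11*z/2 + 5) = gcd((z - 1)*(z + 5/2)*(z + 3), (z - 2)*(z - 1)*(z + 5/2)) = z^2 + 3*z/2 - 5/2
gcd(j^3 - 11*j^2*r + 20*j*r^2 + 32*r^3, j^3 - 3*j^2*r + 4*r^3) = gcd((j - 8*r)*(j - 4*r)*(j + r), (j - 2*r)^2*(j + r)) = j + r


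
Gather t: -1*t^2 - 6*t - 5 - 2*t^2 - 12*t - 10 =-3*t^2 - 18*t - 15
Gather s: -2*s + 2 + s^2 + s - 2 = s^2 - s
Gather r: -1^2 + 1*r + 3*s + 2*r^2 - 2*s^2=2*r^2 + r - 2*s^2 + 3*s - 1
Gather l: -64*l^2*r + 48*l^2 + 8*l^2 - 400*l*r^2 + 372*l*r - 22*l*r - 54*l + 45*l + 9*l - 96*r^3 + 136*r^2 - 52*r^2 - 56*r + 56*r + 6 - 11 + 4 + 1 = l^2*(56 - 64*r) + l*(-400*r^2 + 350*r) - 96*r^3 + 84*r^2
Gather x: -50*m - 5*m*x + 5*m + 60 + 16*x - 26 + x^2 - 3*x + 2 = -45*m + x^2 + x*(13 - 5*m) + 36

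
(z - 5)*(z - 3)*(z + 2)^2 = z^4 - 4*z^3 - 13*z^2 + 28*z + 60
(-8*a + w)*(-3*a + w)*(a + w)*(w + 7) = 24*a^3*w + 168*a^3 + 13*a^2*w^2 + 91*a^2*w - 10*a*w^3 - 70*a*w^2 + w^4 + 7*w^3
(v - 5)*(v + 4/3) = v^2 - 11*v/3 - 20/3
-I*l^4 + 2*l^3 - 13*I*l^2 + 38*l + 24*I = (l - 4*I)*(l + 2*I)*(l + 3*I)*(-I*l + 1)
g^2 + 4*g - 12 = (g - 2)*(g + 6)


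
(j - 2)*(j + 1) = j^2 - j - 2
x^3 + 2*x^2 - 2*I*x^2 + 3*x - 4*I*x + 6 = (x + 2)*(x - 3*I)*(x + I)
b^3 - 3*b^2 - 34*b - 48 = (b - 8)*(b + 2)*(b + 3)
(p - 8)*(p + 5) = p^2 - 3*p - 40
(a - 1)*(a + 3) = a^2 + 2*a - 3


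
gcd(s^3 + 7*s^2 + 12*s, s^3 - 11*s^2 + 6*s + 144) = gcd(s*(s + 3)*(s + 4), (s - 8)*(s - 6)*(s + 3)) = s + 3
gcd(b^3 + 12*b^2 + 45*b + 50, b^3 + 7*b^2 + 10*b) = b^2 + 7*b + 10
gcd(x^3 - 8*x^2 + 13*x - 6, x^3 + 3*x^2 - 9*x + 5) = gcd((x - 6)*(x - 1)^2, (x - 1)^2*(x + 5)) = x^2 - 2*x + 1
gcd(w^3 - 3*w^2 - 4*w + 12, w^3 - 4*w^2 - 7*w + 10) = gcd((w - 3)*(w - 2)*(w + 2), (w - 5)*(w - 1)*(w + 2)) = w + 2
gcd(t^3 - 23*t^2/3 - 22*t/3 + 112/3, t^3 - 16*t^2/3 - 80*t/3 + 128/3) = t - 8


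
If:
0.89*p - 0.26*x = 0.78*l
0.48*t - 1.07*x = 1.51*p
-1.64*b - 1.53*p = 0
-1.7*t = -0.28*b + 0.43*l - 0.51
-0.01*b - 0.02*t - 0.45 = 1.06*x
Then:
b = -0.31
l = 0.53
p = 0.34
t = 0.12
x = -0.42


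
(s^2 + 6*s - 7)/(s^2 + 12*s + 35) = (s - 1)/(s + 5)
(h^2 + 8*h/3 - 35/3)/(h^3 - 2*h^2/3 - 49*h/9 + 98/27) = 9*(h + 5)/(9*h^2 + 15*h - 14)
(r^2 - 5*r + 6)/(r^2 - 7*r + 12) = (r - 2)/(r - 4)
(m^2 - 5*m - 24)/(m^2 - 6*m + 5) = (m^2 - 5*m - 24)/(m^2 - 6*m + 5)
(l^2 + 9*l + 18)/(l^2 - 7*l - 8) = (l^2 + 9*l + 18)/(l^2 - 7*l - 8)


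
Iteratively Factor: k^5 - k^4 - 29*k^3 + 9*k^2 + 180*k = (k - 3)*(k^4 + 2*k^3 - 23*k^2 - 60*k) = k*(k - 3)*(k^3 + 2*k^2 - 23*k - 60) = k*(k - 3)*(k + 4)*(k^2 - 2*k - 15) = k*(k - 3)*(k + 3)*(k + 4)*(k - 5)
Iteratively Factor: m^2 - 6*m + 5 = (m - 5)*(m - 1)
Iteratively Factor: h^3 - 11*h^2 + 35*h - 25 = (h - 5)*(h^2 - 6*h + 5) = (h - 5)^2*(h - 1)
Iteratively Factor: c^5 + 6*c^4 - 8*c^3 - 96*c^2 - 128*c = (c - 4)*(c^4 + 10*c^3 + 32*c^2 + 32*c) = (c - 4)*(c + 4)*(c^3 + 6*c^2 + 8*c) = (c - 4)*(c + 2)*(c + 4)*(c^2 + 4*c) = c*(c - 4)*(c + 2)*(c + 4)*(c + 4)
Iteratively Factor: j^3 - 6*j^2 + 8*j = (j - 2)*(j^2 - 4*j) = (j - 4)*(j - 2)*(j)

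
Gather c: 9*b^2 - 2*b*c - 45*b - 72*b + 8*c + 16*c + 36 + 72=9*b^2 - 117*b + c*(24 - 2*b) + 108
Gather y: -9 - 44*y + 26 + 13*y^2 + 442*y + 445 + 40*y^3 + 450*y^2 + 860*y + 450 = 40*y^3 + 463*y^2 + 1258*y + 912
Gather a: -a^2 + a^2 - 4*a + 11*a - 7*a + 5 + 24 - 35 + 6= 0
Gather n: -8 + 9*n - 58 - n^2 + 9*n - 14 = -n^2 + 18*n - 80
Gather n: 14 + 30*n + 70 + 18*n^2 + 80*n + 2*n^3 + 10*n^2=2*n^3 + 28*n^2 + 110*n + 84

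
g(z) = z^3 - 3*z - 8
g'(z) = 3*z^2 - 3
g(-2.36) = -14.06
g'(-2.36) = 13.71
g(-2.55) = -16.93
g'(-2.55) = 16.51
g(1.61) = -8.66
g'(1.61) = 4.78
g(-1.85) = -8.78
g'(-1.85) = 7.27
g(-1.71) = -7.87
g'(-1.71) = 5.77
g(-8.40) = -575.50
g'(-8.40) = 208.68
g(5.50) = 141.88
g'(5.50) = 87.75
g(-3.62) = -44.58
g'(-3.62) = 36.31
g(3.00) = 10.00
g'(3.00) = 24.00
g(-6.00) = -206.00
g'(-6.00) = 105.00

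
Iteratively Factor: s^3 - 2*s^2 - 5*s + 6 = (s - 3)*(s^2 + s - 2) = (s - 3)*(s + 2)*(s - 1)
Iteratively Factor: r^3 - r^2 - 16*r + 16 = (r - 4)*(r^2 + 3*r - 4) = (r - 4)*(r - 1)*(r + 4)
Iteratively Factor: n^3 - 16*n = (n - 4)*(n^2 + 4*n) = n*(n - 4)*(n + 4)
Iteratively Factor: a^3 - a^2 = (a - 1)*(a^2) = a*(a - 1)*(a)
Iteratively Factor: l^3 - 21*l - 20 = (l - 5)*(l^2 + 5*l + 4) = (l - 5)*(l + 4)*(l + 1)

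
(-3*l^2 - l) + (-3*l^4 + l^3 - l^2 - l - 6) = -3*l^4 + l^3 - 4*l^2 - 2*l - 6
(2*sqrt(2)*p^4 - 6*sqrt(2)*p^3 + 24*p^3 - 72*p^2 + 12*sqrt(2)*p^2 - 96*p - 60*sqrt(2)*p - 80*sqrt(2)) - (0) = 2*sqrt(2)*p^4 - 6*sqrt(2)*p^3 + 24*p^3 - 72*p^2 + 12*sqrt(2)*p^2 - 96*p - 60*sqrt(2)*p - 80*sqrt(2)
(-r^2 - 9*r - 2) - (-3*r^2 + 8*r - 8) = 2*r^2 - 17*r + 6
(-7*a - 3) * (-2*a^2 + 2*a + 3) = 14*a^3 - 8*a^2 - 27*a - 9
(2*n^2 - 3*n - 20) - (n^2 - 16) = n^2 - 3*n - 4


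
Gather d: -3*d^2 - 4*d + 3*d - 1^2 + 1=-3*d^2 - d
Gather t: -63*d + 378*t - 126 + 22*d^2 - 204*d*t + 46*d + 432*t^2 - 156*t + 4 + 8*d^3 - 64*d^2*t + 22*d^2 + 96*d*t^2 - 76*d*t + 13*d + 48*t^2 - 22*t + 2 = 8*d^3 + 44*d^2 - 4*d + t^2*(96*d + 480) + t*(-64*d^2 - 280*d + 200) - 120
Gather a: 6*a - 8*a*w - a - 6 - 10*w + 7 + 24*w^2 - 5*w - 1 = a*(5 - 8*w) + 24*w^2 - 15*w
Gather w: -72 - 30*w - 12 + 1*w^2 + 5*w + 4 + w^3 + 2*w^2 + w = w^3 + 3*w^2 - 24*w - 80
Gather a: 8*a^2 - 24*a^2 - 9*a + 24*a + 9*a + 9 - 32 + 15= -16*a^2 + 24*a - 8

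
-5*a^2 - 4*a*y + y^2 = (-5*a + y)*(a + y)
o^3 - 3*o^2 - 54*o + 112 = (o - 8)*(o - 2)*(o + 7)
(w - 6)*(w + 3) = w^2 - 3*w - 18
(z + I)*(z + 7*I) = z^2 + 8*I*z - 7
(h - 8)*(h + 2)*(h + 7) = h^3 + h^2 - 58*h - 112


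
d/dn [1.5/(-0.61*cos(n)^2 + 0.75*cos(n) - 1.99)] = (1.125 - 1.83*cos(n))*sin(n)/(0.61*cos(n)^2 - 0.75*cos(n) + 1.99)^2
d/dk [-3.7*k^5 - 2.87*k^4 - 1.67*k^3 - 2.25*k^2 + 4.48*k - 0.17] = -18.5*k^4 - 11.48*k^3 - 5.01*k^2 - 4.5*k + 4.48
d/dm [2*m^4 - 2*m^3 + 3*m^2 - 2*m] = 8*m^3 - 6*m^2 + 6*m - 2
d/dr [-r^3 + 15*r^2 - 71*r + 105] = -3*r^2 + 30*r - 71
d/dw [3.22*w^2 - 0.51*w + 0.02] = 6.44*w - 0.51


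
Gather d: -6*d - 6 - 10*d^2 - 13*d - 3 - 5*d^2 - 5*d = -15*d^2 - 24*d - 9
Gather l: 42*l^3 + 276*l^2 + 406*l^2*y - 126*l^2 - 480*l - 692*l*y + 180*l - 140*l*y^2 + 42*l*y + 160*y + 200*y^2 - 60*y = 42*l^3 + l^2*(406*y + 150) + l*(-140*y^2 - 650*y - 300) + 200*y^2 + 100*y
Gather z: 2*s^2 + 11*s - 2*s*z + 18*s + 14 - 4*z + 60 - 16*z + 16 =2*s^2 + 29*s + z*(-2*s - 20) + 90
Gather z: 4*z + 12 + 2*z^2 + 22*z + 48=2*z^2 + 26*z + 60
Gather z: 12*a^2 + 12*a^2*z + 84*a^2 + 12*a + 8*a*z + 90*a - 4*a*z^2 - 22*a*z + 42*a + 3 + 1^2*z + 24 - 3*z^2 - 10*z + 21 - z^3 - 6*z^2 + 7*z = 96*a^2 + 144*a - z^3 + z^2*(-4*a - 9) + z*(12*a^2 - 14*a - 2) + 48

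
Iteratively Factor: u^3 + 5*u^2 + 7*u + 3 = (u + 1)*(u^2 + 4*u + 3) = (u + 1)*(u + 3)*(u + 1)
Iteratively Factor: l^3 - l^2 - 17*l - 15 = (l + 1)*(l^2 - 2*l - 15) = (l - 5)*(l + 1)*(l + 3)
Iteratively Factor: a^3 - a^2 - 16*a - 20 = (a + 2)*(a^2 - 3*a - 10) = (a - 5)*(a + 2)*(a + 2)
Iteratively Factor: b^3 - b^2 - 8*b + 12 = (b - 2)*(b^2 + b - 6) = (b - 2)^2*(b + 3)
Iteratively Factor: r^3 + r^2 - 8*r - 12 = (r + 2)*(r^2 - r - 6) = (r + 2)^2*(r - 3)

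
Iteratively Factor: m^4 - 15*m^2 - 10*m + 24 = (m - 4)*(m^3 + 4*m^2 + m - 6) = (m - 4)*(m + 3)*(m^2 + m - 2) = (m - 4)*(m - 1)*(m + 3)*(m + 2)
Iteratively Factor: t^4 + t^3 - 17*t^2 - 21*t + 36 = (t - 1)*(t^3 + 2*t^2 - 15*t - 36) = (t - 4)*(t - 1)*(t^2 + 6*t + 9) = (t - 4)*(t - 1)*(t + 3)*(t + 3)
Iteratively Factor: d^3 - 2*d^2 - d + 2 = (d + 1)*(d^2 - 3*d + 2) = (d - 2)*(d + 1)*(d - 1)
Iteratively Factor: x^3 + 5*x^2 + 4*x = (x)*(x^2 + 5*x + 4) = x*(x + 1)*(x + 4)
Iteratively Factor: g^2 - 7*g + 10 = (g - 2)*(g - 5)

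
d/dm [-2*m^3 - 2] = -6*m^2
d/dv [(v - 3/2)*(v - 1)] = 2*v - 5/2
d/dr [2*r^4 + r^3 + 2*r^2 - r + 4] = 8*r^3 + 3*r^2 + 4*r - 1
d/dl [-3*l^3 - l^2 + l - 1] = -9*l^2 - 2*l + 1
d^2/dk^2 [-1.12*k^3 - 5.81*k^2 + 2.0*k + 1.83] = -6.72*k - 11.62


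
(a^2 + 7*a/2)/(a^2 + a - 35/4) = 2*a/(2*a - 5)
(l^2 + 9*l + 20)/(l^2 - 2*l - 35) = (l + 4)/(l - 7)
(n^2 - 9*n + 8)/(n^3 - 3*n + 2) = (n - 8)/(n^2 + n - 2)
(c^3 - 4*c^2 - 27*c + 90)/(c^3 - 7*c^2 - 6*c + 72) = (c^2 + 2*c - 15)/(c^2 - c - 12)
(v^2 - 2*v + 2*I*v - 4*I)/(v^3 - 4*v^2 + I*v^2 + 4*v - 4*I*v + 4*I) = (v + 2*I)/(v^2 + v*(-2 + I) - 2*I)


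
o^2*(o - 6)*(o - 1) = o^4 - 7*o^3 + 6*o^2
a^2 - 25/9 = (a - 5/3)*(a + 5/3)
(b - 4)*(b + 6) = b^2 + 2*b - 24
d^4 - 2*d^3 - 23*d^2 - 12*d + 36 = (d - 6)*(d - 1)*(d + 2)*(d + 3)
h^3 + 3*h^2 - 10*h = h*(h - 2)*(h + 5)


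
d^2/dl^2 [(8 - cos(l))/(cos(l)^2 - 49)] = (8*(8 - cos(l))*sin(l)^2*cos(l)^2 + (cos(l)^2 - 49)^2*cos(l) + 2*(cos(l)^2 - 49)*(8*cos(2*l) - cos(3*l)))/(cos(l)^2 - 49)^3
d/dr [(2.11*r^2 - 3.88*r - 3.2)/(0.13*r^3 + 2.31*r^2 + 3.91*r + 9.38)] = (-0.2743*r^4 + 1.0088*r^3 + 18.4609*r^2 + 54.3676*r - 23.8824)/(0.0169*r^6 + 0.6006*r^5 + 6.3527*r^4 + 20.503*r^3 + 58.6237*r^2 + 73.3516*r + 87.9844)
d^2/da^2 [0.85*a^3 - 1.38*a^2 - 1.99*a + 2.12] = 5.1*a - 2.76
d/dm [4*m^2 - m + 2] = 8*m - 1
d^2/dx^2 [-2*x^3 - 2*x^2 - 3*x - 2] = -12*x - 4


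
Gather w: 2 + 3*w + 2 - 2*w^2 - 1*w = -2*w^2 + 2*w + 4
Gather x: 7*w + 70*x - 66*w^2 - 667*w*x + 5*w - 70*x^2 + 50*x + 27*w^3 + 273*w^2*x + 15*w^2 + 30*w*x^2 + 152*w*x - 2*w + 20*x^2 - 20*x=27*w^3 - 51*w^2 + 10*w + x^2*(30*w - 50) + x*(273*w^2 - 515*w + 100)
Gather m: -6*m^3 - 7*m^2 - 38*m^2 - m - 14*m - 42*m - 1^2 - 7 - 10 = -6*m^3 - 45*m^2 - 57*m - 18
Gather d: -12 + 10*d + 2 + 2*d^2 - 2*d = 2*d^2 + 8*d - 10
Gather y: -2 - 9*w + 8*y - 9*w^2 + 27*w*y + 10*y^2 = -9*w^2 - 9*w + 10*y^2 + y*(27*w + 8) - 2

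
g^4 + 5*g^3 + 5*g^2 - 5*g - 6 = (g - 1)*(g + 1)*(g + 2)*(g + 3)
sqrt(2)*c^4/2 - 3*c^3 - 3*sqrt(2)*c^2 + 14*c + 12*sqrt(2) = (c - 3*sqrt(2))*(c - 2*sqrt(2))*(c + sqrt(2))*(sqrt(2)*c/2 + 1)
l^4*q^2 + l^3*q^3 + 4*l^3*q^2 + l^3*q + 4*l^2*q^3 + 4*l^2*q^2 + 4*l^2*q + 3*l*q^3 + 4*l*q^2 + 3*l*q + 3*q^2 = (l + 3)*(l + q)*(l*q + 1)*(l*q + q)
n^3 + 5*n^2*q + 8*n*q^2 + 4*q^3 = (n + q)*(n + 2*q)^2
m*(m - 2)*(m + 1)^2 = m^4 - 3*m^2 - 2*m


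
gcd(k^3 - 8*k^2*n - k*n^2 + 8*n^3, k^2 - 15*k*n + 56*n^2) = k - 8*n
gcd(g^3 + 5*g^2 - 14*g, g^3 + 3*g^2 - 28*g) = g^2 + 7*g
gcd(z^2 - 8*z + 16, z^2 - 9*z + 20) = z - 4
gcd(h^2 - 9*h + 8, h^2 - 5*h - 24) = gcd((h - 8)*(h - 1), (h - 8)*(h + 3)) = h - 8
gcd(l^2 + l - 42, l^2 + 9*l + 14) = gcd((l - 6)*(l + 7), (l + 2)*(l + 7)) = l + 7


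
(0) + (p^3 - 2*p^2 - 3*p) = p^3 - 2*p^2 - 3*p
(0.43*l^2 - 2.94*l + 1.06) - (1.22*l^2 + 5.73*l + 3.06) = -0.79*l^2 - 8.67*l - 2.0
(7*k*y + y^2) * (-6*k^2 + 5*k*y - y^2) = -42*k^3*y + 29*k^2*y^2 - 2*k*y^3 - y^4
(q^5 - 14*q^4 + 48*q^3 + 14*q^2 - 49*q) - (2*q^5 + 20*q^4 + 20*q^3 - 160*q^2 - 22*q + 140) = -q^5 - 34*q^4 + 28*q^3 + 174*q^2 - 27*q - 140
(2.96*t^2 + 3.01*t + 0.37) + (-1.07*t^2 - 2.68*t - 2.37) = 1.89*t^2 + 0.33*t - 2.0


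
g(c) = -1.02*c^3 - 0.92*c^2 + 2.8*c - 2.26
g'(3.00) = -30.26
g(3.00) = -29.68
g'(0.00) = 2.80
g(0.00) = -2.26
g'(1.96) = -12.56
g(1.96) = -7.99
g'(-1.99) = -5.66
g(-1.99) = -3.44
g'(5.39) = -96.02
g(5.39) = -173.62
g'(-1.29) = 0.08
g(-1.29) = -5.21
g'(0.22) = 2.25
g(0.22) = -1.70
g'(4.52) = -68.03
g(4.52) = -102.59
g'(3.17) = -33.78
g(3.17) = -35.12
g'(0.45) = 1.35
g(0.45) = -1.28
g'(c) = -3.06*c^2 - 1.84*c + 2.8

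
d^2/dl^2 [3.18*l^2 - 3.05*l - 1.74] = 6.36000000000000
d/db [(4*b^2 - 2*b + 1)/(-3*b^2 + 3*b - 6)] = (2*b^2 - 14*b + 3)/(3*(b^4 - 2*b^3 + 5*b^2 - 4*b + 4))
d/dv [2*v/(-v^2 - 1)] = 2*(v^2 - 1)/(v^2 + 1)^2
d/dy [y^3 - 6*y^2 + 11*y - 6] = 3*y^2 - 12*y + 11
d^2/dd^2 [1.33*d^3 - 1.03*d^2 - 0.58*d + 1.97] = 7.98*d - 2.06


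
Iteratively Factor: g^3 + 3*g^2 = (g)*(g^2 + 3*g) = g*(g + 3)*(g)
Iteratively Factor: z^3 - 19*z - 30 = (z + 2)*(z^2 - 2*z - 15) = (z - 5)*(z + 2)*(z + 3)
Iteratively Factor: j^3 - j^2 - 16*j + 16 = (j + 4)*(j^2 - 5*j + 4) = (j - 4)*(j + 4)*(j - 1)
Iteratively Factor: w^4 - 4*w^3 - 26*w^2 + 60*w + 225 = (w + 3)*(w^3 - 7*w^2 - 5*w + 75) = (w + 3)^2*(w^2 - 10*w + 25) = (w - 5)*(w + 3)^2*(w - 5)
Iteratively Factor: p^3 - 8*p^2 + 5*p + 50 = (p - 5)*(p^2 - 3*p - 10) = (p - 5)*(p + 2)*(p - 5)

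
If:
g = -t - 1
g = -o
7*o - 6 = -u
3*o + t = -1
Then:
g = 0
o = 0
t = -1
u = 6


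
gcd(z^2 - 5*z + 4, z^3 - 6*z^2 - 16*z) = 1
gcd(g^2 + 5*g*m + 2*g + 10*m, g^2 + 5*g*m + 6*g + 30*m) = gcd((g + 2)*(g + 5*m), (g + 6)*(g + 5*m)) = g + 5*m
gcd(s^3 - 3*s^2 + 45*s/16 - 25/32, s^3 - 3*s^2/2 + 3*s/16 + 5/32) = s^2 - 7*s/4 + 5/8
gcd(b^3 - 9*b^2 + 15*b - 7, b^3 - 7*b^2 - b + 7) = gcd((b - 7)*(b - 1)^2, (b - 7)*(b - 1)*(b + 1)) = b^2 - 8*b + 7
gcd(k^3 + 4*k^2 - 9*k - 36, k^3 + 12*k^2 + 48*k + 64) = k + 4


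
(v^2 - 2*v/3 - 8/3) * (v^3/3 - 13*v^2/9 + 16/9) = v^5/3 - 5*v^4/3 + 2*v^3/27 + 152*v^2/27 - 32*v/27 - 128/27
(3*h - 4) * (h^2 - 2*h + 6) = 3*h^3 - 10*h^2 + 26*h - 24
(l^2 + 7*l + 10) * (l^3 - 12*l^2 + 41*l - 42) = l^5 - 5*l^4 - 33*l^3 + 125*l^2 + 116*l - 420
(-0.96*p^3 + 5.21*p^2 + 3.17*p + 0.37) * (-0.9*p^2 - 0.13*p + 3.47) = 0.864*p^5 - 4.5642*p^4 - 6.8615*p^3 + 17.3336*p^2 + 10.9518*p + 1.2839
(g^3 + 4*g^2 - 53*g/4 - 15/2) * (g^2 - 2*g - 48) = g^5 + 2*g^4 - 277*g^3/4 - 173*g^2 + 651*g + 360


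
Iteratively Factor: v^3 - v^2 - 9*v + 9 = (v + 3)*(v^2 - 4*v + 3) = (v - 3)*(v + 3)*(v - 1)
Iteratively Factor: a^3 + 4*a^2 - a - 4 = (a - 1)*(a^2 + 5*a + 4) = (a - 1)*(a + 4)*(a + 1)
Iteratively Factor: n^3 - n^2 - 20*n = (n)*(n^2 - n - 20) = n*(n + 4)*(n - 5)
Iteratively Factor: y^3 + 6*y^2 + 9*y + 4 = (y + 1)*(y^2 + 5*y + 4) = (y + 1)^2*(y + 4)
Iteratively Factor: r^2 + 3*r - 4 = (r + 4)*(r - 1)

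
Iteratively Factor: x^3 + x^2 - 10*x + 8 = (x - 2)*(x^2 + 3*x - 4) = (x - 2)*(x - 1)*(x + 4)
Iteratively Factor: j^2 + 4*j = (j + 4)*(j)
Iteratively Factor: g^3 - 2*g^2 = (g - 2)*(g^2) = g*(g - 2)*(g)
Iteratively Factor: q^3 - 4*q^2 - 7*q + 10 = (q - 1)*(q^2 - 3*q - 10) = (q - 5)*(q - 1)*(q + 2)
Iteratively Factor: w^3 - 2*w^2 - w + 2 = (w - 2)*(w^2 - 1) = (w - 2)*(w + 1)*(w - 1)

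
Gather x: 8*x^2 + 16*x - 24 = 8*x^2 + 16*x - 24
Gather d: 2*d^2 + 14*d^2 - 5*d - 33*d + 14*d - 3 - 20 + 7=16*d^2 - 24*d - 16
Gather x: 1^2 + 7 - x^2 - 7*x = -x^2 - 7*x + 8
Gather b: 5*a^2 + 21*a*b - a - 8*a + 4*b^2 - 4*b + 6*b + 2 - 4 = 5*a^2 - 9*a + 4*b^2 + b*(21*a + 2) - 2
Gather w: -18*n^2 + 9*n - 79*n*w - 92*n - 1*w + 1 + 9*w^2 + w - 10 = -18*n^2 - 79*n*w - 83*n + 9*w^2 - 9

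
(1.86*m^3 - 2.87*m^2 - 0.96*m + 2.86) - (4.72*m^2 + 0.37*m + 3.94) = 1.86*m^3 - 7.59*m^2 - 1.33*m - 1.08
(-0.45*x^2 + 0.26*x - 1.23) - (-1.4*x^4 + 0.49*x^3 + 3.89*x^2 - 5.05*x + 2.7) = 1.4*x^4 - 0.49*x^3 - 4.34*x^2 + 5.31*x - 3.93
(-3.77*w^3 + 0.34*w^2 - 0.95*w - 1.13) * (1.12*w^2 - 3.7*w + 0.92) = -4.2224*w^5 + 14.3298*w^4 - 5.7904*w^3 + 2.5622*w^2 + 3.307*w - 1.0396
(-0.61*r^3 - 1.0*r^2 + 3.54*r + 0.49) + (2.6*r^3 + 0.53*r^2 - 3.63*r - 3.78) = 1.99*r^3 - 0.47*r^2 - 0.0899999999999999*r - 3.29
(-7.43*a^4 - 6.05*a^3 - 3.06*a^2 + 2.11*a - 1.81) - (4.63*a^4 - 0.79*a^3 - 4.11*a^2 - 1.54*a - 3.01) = -12.06*a^4 - 5.26*a^3 + 1.05*a^2 + 3.65*a + 1.2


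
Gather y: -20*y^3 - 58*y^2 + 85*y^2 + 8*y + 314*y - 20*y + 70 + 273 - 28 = -20*y^3 + 27*y^2 + 302*y + 315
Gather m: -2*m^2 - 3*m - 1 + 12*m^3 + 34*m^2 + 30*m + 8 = 12*m^3 + 32*m^2 + 27*m + 7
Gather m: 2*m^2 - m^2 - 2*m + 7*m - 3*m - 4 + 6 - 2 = m^2 + 2*m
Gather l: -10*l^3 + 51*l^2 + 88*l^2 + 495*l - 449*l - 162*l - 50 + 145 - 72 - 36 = -10*l^3 + 139*l^2 - 116*l - 13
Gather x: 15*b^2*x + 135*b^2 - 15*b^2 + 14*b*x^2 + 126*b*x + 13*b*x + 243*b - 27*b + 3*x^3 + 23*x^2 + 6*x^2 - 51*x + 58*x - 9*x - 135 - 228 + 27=120*b^2 + 216*b + 3*x^3 + x^2*(14*b + 29) + x*(15*b^2 + 139*b - 2) - 336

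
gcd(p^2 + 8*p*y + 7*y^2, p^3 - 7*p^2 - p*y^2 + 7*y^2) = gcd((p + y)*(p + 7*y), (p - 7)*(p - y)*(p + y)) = p + y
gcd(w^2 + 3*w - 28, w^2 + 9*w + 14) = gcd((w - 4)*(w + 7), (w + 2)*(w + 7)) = w + 7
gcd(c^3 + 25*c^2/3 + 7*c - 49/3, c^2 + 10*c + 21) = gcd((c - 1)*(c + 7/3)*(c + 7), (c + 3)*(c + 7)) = c + 7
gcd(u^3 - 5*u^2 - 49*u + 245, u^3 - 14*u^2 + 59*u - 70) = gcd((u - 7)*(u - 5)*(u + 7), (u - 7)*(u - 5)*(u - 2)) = u^2 - 12*u + 35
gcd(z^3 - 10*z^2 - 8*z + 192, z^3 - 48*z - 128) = z^2 - 4*z - 32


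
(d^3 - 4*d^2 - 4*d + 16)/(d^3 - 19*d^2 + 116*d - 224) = (d^2 - 4)/(d^2 - 15*d + 56)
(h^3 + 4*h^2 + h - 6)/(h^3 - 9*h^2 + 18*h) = (h^3 + 4*h^2 + h - 6)/(h*(h^2 - 9*h + 18))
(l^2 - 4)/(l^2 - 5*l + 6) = (l + 2)/(l - 3)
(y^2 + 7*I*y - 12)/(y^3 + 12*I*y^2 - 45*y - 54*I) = (y + 4*I)/(y^2 + 9*I*y - 18)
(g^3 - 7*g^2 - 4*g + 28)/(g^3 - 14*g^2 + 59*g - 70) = (g + 2)/(g - 5)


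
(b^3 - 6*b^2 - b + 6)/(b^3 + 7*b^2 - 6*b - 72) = (b^3 - 6*b^2 - b + 6)/(b^3 + 7*b^2 - 6*b - 72)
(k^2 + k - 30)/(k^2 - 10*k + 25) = (k + 6)/(k - 5)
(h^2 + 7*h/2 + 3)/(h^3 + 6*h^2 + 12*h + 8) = (h + 3/2)/(h^2 + 4*h + 4)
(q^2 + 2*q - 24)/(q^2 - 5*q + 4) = (q + 6)/(q - 1)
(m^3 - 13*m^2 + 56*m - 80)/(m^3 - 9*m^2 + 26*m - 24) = (m^2 - 9*m + 20)/(m^2 - 5*m + 6)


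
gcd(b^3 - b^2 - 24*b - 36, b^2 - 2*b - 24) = b - 6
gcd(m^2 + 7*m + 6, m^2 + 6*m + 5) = m + 1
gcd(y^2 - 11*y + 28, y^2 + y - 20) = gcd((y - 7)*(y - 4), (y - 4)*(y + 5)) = y - 4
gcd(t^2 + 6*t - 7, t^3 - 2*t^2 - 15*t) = 1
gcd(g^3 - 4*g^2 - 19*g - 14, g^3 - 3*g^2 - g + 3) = g + 1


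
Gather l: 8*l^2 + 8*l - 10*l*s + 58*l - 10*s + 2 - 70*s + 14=8*l^2 + l*(66 - 10*s) - 80*s + 16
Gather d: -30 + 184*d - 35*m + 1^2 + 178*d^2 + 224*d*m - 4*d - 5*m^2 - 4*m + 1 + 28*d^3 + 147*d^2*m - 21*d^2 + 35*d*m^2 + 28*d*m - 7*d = 28*d^3 + d^2*(147*m + 157) + d*(35*m^2 + 252*m + 173) - 5*m^2 - 39*m - 28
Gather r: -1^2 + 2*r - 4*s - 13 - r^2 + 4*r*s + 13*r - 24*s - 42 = -r^2 + r*(4*s + 15) - 28*s - 56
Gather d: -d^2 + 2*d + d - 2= -d^2 + 3*d - 2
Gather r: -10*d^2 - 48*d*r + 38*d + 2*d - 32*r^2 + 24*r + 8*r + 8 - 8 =-10*d^2 + 40*d - 32*r^2 + r*(32 - 48*d)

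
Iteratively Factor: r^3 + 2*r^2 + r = (r + 1)*(r^2 + r) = r*(r + 1)*(r + 1)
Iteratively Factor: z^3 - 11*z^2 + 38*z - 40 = (z - 4)*(z^2 - 7*z + 10) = (z - 5)*(z - 4)*(z - 2)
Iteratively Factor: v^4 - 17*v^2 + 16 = (v + 4)*(v^3 - 4*v^2 - v + 4) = (v - 4)*(v + 4)*(v^2 - 1) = (v - 4)*(v + 1)*(v + 4)*(v - 1)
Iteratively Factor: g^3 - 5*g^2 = (g)*(g^2 - 5*g) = g*(g - 5)*(g)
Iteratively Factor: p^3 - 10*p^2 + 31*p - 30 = (p - 5)*(p^2 - 5*p + 6) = (p - 5)*(p - 2)*(p - 3)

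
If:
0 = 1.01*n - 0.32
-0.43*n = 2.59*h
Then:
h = -0.05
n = 0.32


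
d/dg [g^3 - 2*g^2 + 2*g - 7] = 3*g^2 - 4*g + 2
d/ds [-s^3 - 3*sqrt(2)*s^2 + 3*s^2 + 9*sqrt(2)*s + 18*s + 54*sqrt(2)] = -3*s^2 - 6*sqrt(2)*s + 6*s + 9*sqrt(2) + 18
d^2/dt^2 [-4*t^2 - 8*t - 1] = -8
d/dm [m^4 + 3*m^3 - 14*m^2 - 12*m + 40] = 4*m^3 + 9*m^2 - 28*m - 12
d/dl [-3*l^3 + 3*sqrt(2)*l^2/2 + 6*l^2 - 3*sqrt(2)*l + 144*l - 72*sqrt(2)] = -9*l^2 + 3*sqrt(2)*l + 12*l - 3*sqrt(2) + 144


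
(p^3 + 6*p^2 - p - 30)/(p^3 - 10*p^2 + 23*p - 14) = (p^2 + 8*p + 15)/(p^2 - 8*p + 7)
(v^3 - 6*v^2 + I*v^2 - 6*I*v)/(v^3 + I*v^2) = (v - 6)/v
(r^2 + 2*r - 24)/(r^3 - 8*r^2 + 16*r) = (r + 6)/(r*(r - 4))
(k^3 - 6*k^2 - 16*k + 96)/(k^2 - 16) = k - 6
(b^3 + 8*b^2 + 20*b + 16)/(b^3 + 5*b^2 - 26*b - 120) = (b^2 + 4*b + 4)/(b^2 + b - 30)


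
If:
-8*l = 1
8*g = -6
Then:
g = -3/4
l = -1/8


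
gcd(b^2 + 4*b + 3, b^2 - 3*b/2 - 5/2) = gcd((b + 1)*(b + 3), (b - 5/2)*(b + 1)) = b + 1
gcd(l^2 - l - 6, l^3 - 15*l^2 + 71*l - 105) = l - 3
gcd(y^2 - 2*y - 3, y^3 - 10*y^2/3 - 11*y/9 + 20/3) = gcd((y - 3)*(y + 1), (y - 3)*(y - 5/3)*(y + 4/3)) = y - 3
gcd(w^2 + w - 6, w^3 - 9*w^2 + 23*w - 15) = 1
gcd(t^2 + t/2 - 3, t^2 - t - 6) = t + 2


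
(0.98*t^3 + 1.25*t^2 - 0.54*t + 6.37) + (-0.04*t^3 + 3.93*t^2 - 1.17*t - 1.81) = 0.94*t^3 + 5.18*t^2 - 1.71*t + 4.56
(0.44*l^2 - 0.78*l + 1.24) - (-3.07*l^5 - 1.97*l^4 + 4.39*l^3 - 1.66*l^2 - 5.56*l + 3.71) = 3.07*l^5 + 1.97*l^4 - 4.39*l^3 + 2.1*l^2 + 4.78*l - 2.47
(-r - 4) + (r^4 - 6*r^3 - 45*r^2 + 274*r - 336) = r^4 - 6*r^3 - 45*r^2 + 273*r - 340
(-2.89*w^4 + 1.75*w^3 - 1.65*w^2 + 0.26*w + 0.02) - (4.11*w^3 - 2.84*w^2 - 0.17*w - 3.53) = -2.89*w^4 - 2.36*w^3 + 1.19*w^2 + 0.43*w + 3.55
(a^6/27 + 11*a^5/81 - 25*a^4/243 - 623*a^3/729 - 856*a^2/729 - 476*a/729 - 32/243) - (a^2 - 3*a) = a^6/27 + 11*a^5/81 - 25*a^4/243 - 623*a^3/729 - 1585*a^2/729 + 1711*a/729 - 32/243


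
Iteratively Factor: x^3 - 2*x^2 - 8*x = (x)*(x^2 - 2*x - 8) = x*(x - 4)*(x + 2)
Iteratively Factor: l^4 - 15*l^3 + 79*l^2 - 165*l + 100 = (l - 1)*(l^3 - 14*l^2 + 65*l - 100) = (l - 5)*(l - 1)*(l^2 - 9*l + 20) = (l - 5)^2*(l - 1)*(l - 4)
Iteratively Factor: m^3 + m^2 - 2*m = (m + 2)*(m^2 - m) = (m - 1)*(m + 2)*(m)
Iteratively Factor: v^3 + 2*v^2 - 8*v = (v + 4)*(v^2 - 2*v) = v*(v + 4)*(v - 2)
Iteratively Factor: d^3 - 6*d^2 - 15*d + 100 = (d - 5)*(d^2 - d - 20) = (d - 5)^2*(d + 4)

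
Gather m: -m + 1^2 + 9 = 10 - m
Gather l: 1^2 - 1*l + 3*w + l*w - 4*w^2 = l*(w - 1) - 4*w^2 + 3*w + 1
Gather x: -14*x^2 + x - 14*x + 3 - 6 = -14*x^2 - 13*x - 3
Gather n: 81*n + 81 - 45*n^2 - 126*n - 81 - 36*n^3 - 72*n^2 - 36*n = -36*n^3 - 117*n^2 - 81*n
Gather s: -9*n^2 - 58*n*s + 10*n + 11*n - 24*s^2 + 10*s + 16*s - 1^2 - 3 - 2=-9*n^2 + 21*n - 24*s^2 + s*(26 - 58*n) - 6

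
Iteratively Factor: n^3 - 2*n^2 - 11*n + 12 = (n - 4)*(n^2 + 2*n - 3) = (n - 4)*(n - 1)*(n + 3)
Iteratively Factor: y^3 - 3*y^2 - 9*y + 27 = (y - 3)*(y^2 - 9) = (y - 3)^2*(y + 3)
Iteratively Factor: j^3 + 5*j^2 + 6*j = (j)*(j^2 + 5*j + 6) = j*(j + 2)*(j + 3)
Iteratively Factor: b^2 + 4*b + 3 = (b + 1)*(b + 3)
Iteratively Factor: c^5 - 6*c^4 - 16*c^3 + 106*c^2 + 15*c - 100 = (c + 4)*(c^4 - 10*c^3 + 24*c^2 + 10*c - 25) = (c - 5)*(c + 4)*(c^3 - 5*c^2 - c + 5) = (c - 5)*(c - 1)*(c + 4)*(c^2 - 4*c - 5) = (c - 5)*(c - 1)*(c + 1)*(c + 4)*(c - 5)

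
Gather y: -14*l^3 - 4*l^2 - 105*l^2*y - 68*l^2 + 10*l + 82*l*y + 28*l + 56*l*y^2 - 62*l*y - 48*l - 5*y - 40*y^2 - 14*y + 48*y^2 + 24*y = -14*l^3 - 72*l^2 - 10*l + y^2*(56*l + 8) + y*(-105*l^2 + 20*l + 5)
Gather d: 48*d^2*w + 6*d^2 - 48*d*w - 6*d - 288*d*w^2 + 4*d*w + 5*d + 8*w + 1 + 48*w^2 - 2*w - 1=d^2*(48*w + 6) + d*(-288*w^2 - 44*w - 1) + 48*w^2 + 6*w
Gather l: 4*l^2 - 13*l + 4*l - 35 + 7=4*l^2 - 9*l - 28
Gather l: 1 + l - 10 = l - 9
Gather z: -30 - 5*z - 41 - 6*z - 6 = -11*z - 77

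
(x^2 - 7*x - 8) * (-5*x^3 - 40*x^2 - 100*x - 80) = -5*x^5 - 5*x^4 + 220*x^3 + 940*x^2 + 1360*x + 640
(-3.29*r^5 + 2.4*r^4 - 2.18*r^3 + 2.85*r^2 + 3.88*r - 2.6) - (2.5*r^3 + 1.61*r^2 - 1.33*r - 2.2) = -3.29*r^5 + 2.4*r^4 - 4.68*r^3 + 1.24*r^2 + 5.21*r - 0.4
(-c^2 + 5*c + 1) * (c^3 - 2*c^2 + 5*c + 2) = -c^5 + 7*c^4 - 14*c^3 + 21*c^2 + 15*c + 2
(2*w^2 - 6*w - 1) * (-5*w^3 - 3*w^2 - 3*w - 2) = -10*w^5 + 24*w^4 + 17*w^3 + 17*w^2 + 15*w + 2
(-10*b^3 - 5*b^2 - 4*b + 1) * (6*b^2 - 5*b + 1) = -60*b^5 + 20*b^4 - 9*b^3 + 21*b^2 - 9*b + 1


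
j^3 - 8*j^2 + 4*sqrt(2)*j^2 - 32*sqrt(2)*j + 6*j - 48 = (j - 8)*(j + sqrt(2))*(j + 3*sqrt(2))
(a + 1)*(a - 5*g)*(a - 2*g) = a^3 - 7*a^2*g + a^2 + 10*a*g^2 - 7*a*g + 10*g^2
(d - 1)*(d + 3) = d^2 + 2*d - 3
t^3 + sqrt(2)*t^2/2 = t^2*(t + sqrt(2)/2)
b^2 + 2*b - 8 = (b - 2)*(b + 4)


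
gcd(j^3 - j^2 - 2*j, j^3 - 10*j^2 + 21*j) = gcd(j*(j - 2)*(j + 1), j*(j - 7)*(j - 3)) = j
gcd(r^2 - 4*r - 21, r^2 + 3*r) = r + 3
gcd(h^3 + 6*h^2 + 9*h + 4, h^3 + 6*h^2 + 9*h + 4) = h^3 + 6*h^2 + 9*h + 4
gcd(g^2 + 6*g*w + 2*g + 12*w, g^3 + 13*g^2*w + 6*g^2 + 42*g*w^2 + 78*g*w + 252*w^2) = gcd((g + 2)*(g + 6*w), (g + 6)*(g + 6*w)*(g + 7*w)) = g + 6*w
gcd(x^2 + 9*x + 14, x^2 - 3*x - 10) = x + 2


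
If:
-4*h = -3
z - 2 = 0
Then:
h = 3/4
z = 2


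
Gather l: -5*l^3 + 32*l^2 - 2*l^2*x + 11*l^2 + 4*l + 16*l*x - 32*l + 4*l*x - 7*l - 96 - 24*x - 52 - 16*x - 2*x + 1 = -5*l^3 + l^2*(43 - 2*x) + l*(20*x - 35) - 42*x - 147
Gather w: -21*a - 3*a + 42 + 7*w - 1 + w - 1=-24*a + 8*w + 40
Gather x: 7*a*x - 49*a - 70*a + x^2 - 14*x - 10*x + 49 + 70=-119*a + x^2 + x*(7*a - 24) + 119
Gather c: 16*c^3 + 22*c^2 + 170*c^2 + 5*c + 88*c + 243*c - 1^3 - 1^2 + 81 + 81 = 16*c^3 + 192*c^2 + 336*c + 160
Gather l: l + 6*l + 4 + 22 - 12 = 7*l + 14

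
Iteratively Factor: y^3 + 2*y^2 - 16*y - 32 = (y + 4)*(y^2 - 2*y - 8) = (y + 2)*(y + 4)*(y - 4)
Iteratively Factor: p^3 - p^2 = (p)*(p^2 - p) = p*(p - 1)*(p)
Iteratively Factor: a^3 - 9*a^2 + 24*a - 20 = (a - 5)*(a^2 - 4*a + 4) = (a - 5)*(a - 2)*(a - 2)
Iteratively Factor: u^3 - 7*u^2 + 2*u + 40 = (u + 2)*(u^2 - 9*u + 20) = (u - 4)*(u + 2)*(u - 5)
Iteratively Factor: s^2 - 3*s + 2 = (s - 1)*(s - 2)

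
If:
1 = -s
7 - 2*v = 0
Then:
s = -1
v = 7/2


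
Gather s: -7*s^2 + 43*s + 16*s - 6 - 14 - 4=-7*s^2 + 59*s - 24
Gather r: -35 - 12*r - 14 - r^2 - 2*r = -r^2 - 14*r - 49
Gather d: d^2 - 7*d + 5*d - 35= d^2 - 2*d - 35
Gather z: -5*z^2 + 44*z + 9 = -5*z^2 + 44*z + 9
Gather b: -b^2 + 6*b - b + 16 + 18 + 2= -b^2 + 5*b + 36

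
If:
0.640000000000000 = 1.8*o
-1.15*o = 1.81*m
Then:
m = -0.23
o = 0.36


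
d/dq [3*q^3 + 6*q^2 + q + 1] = 9*q^2 + 12*q + 1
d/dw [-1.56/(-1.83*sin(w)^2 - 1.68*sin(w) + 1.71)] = -(5.7096*sin(w) + 2.6208)*cos(w)/(1.83*sin(w)^2 + 1.68*sin(w) - 1.71)^2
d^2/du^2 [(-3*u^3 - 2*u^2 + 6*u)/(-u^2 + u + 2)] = 10*(u^3 + 6*u^2 + 4)/(u^6 - 3*u^5 - 3*u^4 + 11*u^3 + 6*u^2 - 12*u - 8)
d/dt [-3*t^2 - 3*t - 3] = -6*t - 3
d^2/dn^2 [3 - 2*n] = 0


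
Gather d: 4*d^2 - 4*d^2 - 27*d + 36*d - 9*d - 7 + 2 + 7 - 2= 0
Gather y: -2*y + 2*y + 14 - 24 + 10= 0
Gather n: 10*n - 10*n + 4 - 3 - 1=0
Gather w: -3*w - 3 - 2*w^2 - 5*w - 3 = -2*w^2 - 8*w - 6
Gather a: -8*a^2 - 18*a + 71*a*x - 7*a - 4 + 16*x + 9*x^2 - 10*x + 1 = -8*a^2 + a*(71*x - 25) + 9*x^2 + 6*x - 3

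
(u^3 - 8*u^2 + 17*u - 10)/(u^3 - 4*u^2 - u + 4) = (u^2 - 7*u + 10)/(u^2 - 3*u - 4)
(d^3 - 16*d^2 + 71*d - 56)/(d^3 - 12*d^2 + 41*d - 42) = (d^2 - 9*d + 8)/(d^2 - 5*d + 6)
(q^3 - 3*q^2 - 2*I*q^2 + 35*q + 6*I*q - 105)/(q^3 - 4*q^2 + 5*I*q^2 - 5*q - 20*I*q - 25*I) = (q^2 - q*(3 + 7*I) + 21*I)/(q^2 - 4*q - 5)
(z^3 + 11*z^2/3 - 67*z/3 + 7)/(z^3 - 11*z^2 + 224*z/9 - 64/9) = 3*(z^2 + 4*z - 21)/(3*z^2 - 32*z + 64)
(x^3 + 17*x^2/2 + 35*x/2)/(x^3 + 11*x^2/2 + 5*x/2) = (2*x + 7)/(2*x + 1)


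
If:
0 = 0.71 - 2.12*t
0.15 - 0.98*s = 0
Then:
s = 0.15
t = 0.33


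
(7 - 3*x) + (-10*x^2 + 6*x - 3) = -10*x^2 + 3*x + 4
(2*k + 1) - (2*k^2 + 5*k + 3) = -2*k^2 - 3*k - 2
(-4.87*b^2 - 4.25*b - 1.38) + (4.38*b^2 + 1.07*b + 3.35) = -0.49*b^2 - 3.18*b + 1.97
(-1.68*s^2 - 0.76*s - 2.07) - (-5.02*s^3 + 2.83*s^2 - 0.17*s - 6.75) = 5.02*s^3 - 4.51*s^2 - 0.59*s + 4.68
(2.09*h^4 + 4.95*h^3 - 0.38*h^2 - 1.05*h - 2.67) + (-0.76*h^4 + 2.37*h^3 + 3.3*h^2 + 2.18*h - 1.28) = 1.33*h^4 + 7.32*h^3 + 2.92*h^2 + 1.13*h - 3.95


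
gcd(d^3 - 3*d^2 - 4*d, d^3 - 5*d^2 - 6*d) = d^2 + d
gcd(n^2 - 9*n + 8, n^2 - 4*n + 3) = n - 1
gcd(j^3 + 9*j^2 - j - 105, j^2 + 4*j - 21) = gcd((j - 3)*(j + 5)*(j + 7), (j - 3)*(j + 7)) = j^2 + 4*j - 21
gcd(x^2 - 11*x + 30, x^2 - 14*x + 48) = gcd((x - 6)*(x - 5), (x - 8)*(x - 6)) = x - 6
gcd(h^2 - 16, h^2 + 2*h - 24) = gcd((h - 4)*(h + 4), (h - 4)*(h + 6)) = h - 4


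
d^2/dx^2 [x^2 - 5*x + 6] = 2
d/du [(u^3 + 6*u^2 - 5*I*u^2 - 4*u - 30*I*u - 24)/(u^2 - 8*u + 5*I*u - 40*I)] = (u^4 + u^3*(-16 + 10*I) + u^2*(-19 - 20*I) + u*(-352 - 480*I) - 1392 + 280*I)/(u^4 + u^3*(-16 + 10*I) + u^2*(39 - 160*I) + u*(400 + 640*I) - 1600)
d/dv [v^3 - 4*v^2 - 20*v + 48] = 3*v^2 - 8*v - 20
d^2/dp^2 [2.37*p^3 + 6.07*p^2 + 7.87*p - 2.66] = 14.22*p + 12.14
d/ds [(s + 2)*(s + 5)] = 2*s + 7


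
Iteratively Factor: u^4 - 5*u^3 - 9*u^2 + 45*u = (u)*(u^3 - 5*u^2 - 9*u + 45) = u*(u - 3)*(u^2 - 2*u - 15) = u*(u - 3)*(u + 3)*(u - 5)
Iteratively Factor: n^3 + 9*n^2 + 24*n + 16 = (n + 4)*(n^2 + 5*n + 4) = (n + 4)^2*(n + 1)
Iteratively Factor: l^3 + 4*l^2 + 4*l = (l + 2)*(l^2 + 2*l) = (l + 2)^2*(l)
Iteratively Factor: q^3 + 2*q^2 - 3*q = (q + 3)*(q^2 - q) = q*(q + 3)*(q - 1)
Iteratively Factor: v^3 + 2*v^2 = (v)*(v^2 + 2*v) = v*(v + 2)*(v)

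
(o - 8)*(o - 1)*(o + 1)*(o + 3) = o^4 - 5*o^3 - 25*o^2 + 5*o + 24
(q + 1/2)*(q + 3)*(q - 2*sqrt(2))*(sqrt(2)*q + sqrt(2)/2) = sqrt(2)*q^4 - 4*q^3 + 4*sqrt(2)*q^3 - 16*q^2 + 13*sqrt(2)*q^2/4 - 13*q + 3*sqrt(2)*q/4 - 3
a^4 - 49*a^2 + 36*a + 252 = (a - 6)*(a - 3)*(a + 2)*(a + 7)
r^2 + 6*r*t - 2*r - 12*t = (r - 2)*(r + 6*t)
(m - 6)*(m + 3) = m^2 - 3*m - 18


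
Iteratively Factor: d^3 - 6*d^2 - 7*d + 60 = (d + 3)*(d^2 - 9*d + 20) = (d - 5)*(d + 3)*(d - 4)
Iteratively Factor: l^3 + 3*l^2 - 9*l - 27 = (l - 3)*(l^2 + 6*l + 9) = (l - 3)*(l + 3)*(l + 3)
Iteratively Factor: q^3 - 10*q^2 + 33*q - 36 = (q - 4)*(q^2 - 6*q + 9) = (q - 4)*(q - 3)*(q - 3)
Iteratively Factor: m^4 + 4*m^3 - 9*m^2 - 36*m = (m - 3)*(m^3 + 7*m^2 + 12*m) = m*(m - 3)*(m^2 + 7*m + 12) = m*(m - 3)*(m + 4)*(m + 3)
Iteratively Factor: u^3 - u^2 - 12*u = (u)*(u^2 - u - 12) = u*(u - 4)*(u + 3)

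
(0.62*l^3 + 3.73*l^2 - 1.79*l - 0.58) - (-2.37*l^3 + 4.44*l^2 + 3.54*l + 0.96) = 2.99*l^3 - 0.71*l^2 - 5.33*l - 1.54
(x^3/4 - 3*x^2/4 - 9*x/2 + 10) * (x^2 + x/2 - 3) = x^5/4 - 5*x^4/8 - 45*x^3/8 + 10*x^2 + 37*x/2 - 30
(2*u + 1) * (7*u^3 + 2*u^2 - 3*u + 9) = 14*u^4 + 11*u^3 - 4*u^2 + 15*u + 9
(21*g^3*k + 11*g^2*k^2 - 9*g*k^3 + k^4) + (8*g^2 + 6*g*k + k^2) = 21*g^3*k + 11*g^2*k^2 + 8*g^2 - 9*g*k^3 + 6*g*k + k^4 + k^2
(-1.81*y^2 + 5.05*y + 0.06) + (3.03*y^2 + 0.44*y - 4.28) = 1.22*y^2 + 5.49*y - 4.22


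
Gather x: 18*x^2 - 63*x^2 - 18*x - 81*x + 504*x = -45*x^2 + 405*x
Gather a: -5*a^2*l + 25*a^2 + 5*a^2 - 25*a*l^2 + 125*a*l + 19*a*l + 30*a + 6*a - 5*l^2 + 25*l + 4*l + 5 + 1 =a^2*(30 - 5*l) + a*(-25*l^2 + 144*l + 36) - 5*l^2 + 29*l + 6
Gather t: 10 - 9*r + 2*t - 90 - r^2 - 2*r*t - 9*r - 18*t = -r^2 - 18*r + t*(-2*r - 16) - 80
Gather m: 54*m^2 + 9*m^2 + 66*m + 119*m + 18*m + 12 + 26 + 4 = 63*m^2 + 203*m + 42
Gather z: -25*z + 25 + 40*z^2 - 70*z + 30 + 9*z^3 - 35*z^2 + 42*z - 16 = 9*z^3 + 5*z^2 - 53*z + 39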